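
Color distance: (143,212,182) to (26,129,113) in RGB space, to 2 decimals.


d = √[(R₁-R₂)² + (G₁-G₂)² + (B₁-B₂)²]
d = √[(143-26)² + (212-129)² + (182-113)²]
d = √[13689 + 6889 + 4761]
d = √25339
d ≈ 159.18


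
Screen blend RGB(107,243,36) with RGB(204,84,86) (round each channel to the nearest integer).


Screen: C = 255 - (255-A)×(255-B)/255, rounded to nearest integer
R: 255 - (255-107)×(255-204)/255 = 255 - 7548/255 ≈ 255 - 29.600 = 225.400 → 225
G: 255 - (255-243)×(255-84)/255 = 255 - 2052/255 ≈ 255 - 8.047 = 246.953 → 247
B: 255 - (255-36)×(255-86)/255 = 255 - 37011/255 ≈ 255 - 145.141 = 109.859 → 110
= RGB(225, 247, 110)


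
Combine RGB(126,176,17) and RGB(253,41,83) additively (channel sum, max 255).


Additive: each channel = min(255, C₁+C₂)
R: 126+253 = 379 → 255
G: 176+41 = 217 → 217
B: 17+83 = 100 → 100
= RGB(255, 217, 100)


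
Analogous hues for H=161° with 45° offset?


Base hue: 161°
Left analog: (161 - 45) mod 360 = 116°
Right analog: (161 + 45) mod 360 = 206°
Analogous hues = 116° and 206°


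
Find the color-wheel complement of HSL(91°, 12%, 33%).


Complement = opposite side of color wheel = hue + 180°
H' = (91 + 180) mod 360 = 271°
S and L unchanged.
= HSL(271°, 12%, 33%)


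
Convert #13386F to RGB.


13 → 19 (R)
38 → 56 (G)
6F → 111 (B)
= RGB(19, 56, 111)


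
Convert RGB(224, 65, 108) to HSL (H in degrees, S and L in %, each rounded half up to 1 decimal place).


Normalize: R'=224/255≈0.8784, G'=65/255≈0.2549, B'=108/255≈0.4235
Max=224/255, Min=65/255, Δ=Max-Min=159/255
L = (Max+Min)/2 = (224+65)/510 = 289/510 = 0.56666… → L = 56.7%
L > 0.5 → S = Δ/(2-Max-Min) = 159/(510-224-65) = 159/221 = 0.71945… → S = 71.9%
(the 1/255 factors cancel in S and H, so raw channel differences can be used)
Max is R' → H = 60 × (((G-B)/Δ) mod 6) = 60 × (((65-108)/159) mod 6)
  (-43)/159 = -0.2704…; negative, so add 6 → 5.7295…
  H = 60 × 5.7295… = 343.773…° → H = 343.8°
= HSL(343.8°, 71.9%, 56.7%)


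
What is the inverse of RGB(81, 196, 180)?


Invert: (255-R, 255-G, 255-B)
R: 255-81 = 174
G: 255-196 = 59
B: 255-180 = 75
= RGB(174, 59, 75)


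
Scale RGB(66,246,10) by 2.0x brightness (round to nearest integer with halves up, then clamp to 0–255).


Multiply each channel by 2.0, round half up, clamp to [0, 255]
R: 66×2.0 = 132
G: 246×2.0 = 492 → clamp → 255
B: 10×2.0 = 20
= RGB(132, 255, 20)


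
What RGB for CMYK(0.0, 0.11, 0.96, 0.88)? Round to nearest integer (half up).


R = 255 × (1-C) × (1-K) = 255 × 1.00 × 0.12 = 30.6 → 31
G = 255 × (1-M) × (1-K) = 255 × 0.89 × 0.12 = 27.234 → 27
B = 255 × (1-Y) × (1-K) = 255 × 0.04 × 0.12 = 1.224 → 1
= RGB(31, 27, 1)


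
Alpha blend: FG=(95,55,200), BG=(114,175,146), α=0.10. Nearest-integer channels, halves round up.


C = α×F + (1-α)×B, with 1-α = 0.90
R: 0.10×95 + 0.90×114 = 9.50 + 102.60 = 112.10 → 112
G: 0.10×55 + 0.90×175 = 5.50 + 157.50 = 163.00 → 163
B: 0.10×200 + 0.90×146 = 20.00 + 131.40 = 151.40 → 151
= RGB(112, 163, 151)


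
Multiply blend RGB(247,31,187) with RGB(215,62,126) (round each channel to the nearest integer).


Multiply: C = A×B/255, rounded to nearest integer
R: 247×215/255 = 53105/255 ≈ 208.255 → 208
G: 31×62/255 = 1922/255 ≈ 7.537 → 8
B: 187×126/255 = 23562/255 ≈ 92.400 → 92
= RGB(208, 8, 92)


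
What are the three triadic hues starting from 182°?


Triadic: equally spaced at 120° intervals
H1 = 182°
H2 = (182 + 120) mod 360 = 302°
H3 = (182 + 240) mod 360 = 62°
Triadic = 182°, 302°, 62°


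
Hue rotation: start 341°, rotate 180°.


New hue = (H + rotation) mod 360
New hue = (341 + 180) mod 360
= 521 mod 360
= 161°


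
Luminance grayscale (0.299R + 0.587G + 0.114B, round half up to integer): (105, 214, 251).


Gray = 0.299×R + 0.587×G + 0.114×B
Gray = 0.299×105 + 0.587×214 + 0.114×251
Gray = 31.395 + 125.618 + 28.614
Gray = 185.627 → round half up → 186
Gray = 186


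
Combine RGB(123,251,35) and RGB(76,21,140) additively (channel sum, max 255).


Additive: each channel = min(255, C₁+C₂)
R: 123+76 = 199 → 199
G: 251+21 = 272 → 255
B: 35+140 = 175 → 175
= RGB(199, 255, 175)


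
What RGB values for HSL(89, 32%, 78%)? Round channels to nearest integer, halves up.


H=89°, S=0.32, L=0.78
C = (1-|2L-1|)×S = (1-|0.56|)×0.32 = 0.1408
H' = H/60 = 89/60 ≈ 1.4833; X = C×(1-|H' mod 2 - 1|) ≈ 0.0727
m = L - C/2 = 0.78 - 0.0704 = 0.7096
Sector ⌊H'⌋ = 1 → (R',G',B') = (≈0.0727, 0.1408, 0.0)
RGB = ((R'+m)×255, (G'+m)×255, (B'+m)×255) = (199.4984, 216.852, 180.948)
Round half up → RGB(199, 217, 181)


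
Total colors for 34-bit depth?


Colors = 2^bits = 2^34
= 17,179,869,184 colors


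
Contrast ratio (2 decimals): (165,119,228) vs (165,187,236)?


Linearize each sRGB channel c=v/255: c/12.92 if c ≤ 0.04045 else ((c+0.055)/1.055)^2.4
L = 0.2126×R_lin + 0.7152×G_lin + 0.0722×B_lin
Color 1 (165,119,228):
  R=165: 165/255≈0.6471 > 0.04045 → ((0.6471+0.055)/1.055)^2.4 ≈ 0.37626
  G=119: 119/255≈0.4667 > 0.04045 → ((0.4667+0.055)/1.055)^2.4 ≈ 0.18447
  B=228: 228/255≈0.8941 > 0.04045 → ((0.8941+0.055)/1.055)^2.4 ≈ 0.77582
  L1 = 0.2126×0.37626 + 0.7152×0.18447 + 0.0722×0.77582 ≈ 0.26794
Color 2 (165,187,236):
  R=165: 165/255≈0.6471 > 0.04045 → ((0.6471+0.055)/1.055)^2.4 ≈ 0.37626
  G=187: 187/255≈0.7333 > 0.04045 → ((0.7333+0.055)/1.055)^2.4 ≈ 0.49693
  B=236: 236/255≈0.9255 > 0.04045 → ((0.9255+0.055)/1.055)^2.4 ≈ 0.83880
  L2 = 0.2126×0.37626 + 0.7152×0.49693 + 0.0722×0.83880 ≈ 0.49596
Lighter = 0.49596, Darker = 0.26794
Ratio = (L_lighter + 0.05) / (L_darker + 0.05)
Ratio = (0.49596 + 0.05) / (0.26794 + 0.05) = 0.54596 / 0.31794 ≈ 1.7172
Ratio ≈ 1.72:1


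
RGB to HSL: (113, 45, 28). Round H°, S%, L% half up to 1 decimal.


Normalize: R'=113/255≈0.4431, G'=45/255≈0.1765, B'=28/255≈0.1098
Max=113/255, Min=28/255, Δ=Max-Min=85/255
L = (Max+Min)/2 = (113+28)/510 = 141/510 = 0.27647… → L = 27.6%
L ≤ 0.5 → S = Δ/(Max+Min) = 85/(113+28) = 85/141 = 0.60283… → S = 60.3%
(the 1/255 factors cancel in S and H, so raw channel differences can be used)
Max is R' → H = 60 × (((G-B)/Δ) mod 6) = 60 × (((45-28)/85) mod 6)
  17/85 = 0.2
  H = 60 × 0.2 = 12° → H = 12.0°
= HSL(12.0°, 60.3%, 27.6%)


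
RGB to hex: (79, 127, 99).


R = 79 → 4F (hex)
G = 127 → 7F (hex)
B = 99 → 63 (hex)
Hex = #4F7F63


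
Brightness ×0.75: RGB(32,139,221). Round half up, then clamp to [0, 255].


Multiply each channel by 0.75, round half up, clamp to [0, 255]
R: 32×0.75 = 24
G: 139×0.75 = 104.25 → round → 104
B: 221×0.75 = 165.75 → round → 166
= RGB(24, 104, 166)


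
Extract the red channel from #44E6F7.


Color: #44E6F7
R = 44 = 68
G = E6 = 230
B = F7 = 247
Red = 68


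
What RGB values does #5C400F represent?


5C → 92 (R)
40 → 64 (G)
0F → 15 (B)
= RGB(92, 64, 15)


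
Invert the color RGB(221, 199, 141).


Invert: (255-R, 255-G, 255-B)
R: 255-221 = 34
G: 255-199 = 56
B: 255-141 = 114
= RGB(34, 56, 114)


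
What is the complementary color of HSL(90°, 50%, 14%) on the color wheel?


Complement = opposite side of color wheel = hue + 180°
H' = (90 + 180) mod 360 = 270°
S and L unchanged.
= HSL(270°, 50%, 14%)


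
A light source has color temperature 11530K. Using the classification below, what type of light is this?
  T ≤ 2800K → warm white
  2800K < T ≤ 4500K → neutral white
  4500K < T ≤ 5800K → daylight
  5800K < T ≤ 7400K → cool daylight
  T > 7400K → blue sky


Temperature: 11530K
11530K > 7400K → blue sky
Classification: blue sky


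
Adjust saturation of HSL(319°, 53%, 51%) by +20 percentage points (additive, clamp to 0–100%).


Original S = 53%
Adjustment = +20 percentage points
New S = 53 + (20) = 73
Clamp to [0, 100] → 73
= HSL(319°, 73%, 51%)


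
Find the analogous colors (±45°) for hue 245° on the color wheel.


Base hue: 245°
Left analog: (245 - 45) mod 360 = 200°
Right analog: (245 + 45) mod 360 = 290°
Analogous hues = 200° and 290°


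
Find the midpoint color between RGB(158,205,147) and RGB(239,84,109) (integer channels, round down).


Midpoint: each channel = ⌊(C₁+C₂)/2⌋
R: ⌊(158+239)/2⌋ = 198
G: ⌊(205+84)/2⌋ = 144
B: ⌊(147+109)/2⌋ = 128
= RGB(198, 144, 128)


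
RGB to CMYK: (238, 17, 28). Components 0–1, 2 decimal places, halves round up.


R'=238/255≈0.9333, G'=17/255≈0.0667, B'=28/255≈0.1098
K = 1 - max(R',G',B') = 1 - 238/255 = 17/255 = 0.06666… → 0.07
(1-R'-K)/(1-K) simplifies to (max-R)/max with max = 238:
C = (238-238)/238 = 0/238 = 0 → 0.00
M = (238-17)/238 = 221/238 = 0.92857… → 0.93
Y = (238-28)/238 = 210/238 = 0.88235… → 0.88
= CMYK(0.00, 0.93, 0.88, 0.07)


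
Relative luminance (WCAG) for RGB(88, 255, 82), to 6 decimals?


Linearize each channel (sRGB transfer function): c = v/255; c_lin = c/12.92 if c ≤ 0.04045, else ((c+0.055)/1.055)^2.4
  R: 88/255 ≈ 0.345098 > 0.04045 → ((0.345098+0.055)/1.055)^2.4 ≈ 0.097587
  G: 255/255 ≈ 1.000000 > 0.04045 → ((1.000000+0.055)/1.055)^2.4 ≈ 1.000000
  B: 82/255 ≈ 0.321569 > 0.04045 → ((0.321569+0.055)/1.055)^2.4 ≈ 0.084376
R_lin = 0.097587, G_lin = 1.000000, B_lin = 0.084376
L = 0.2126×R + 0.7152×G + 0.0722×B
L = 0.2126×0.097587 + 0.7152×1.000000 + 0.0722×0.084376
L ≈ 0.742039


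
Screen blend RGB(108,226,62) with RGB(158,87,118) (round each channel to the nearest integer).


Screen: C = 255 - (255-A)×(255-B)/255, rounded to nearest integer
R: 255 - (255-108)×(255-158)/255 = 255 - 14259/255 ≈ 255 - 55.918 = 199.082 → 199
G: 255 - (255-226)×(255-87)/255 = 255 - 4872/255 ≈ 255 - 19.106 = 235.894 → 236
B: 255 - (255-62)×(255-118)/255 = 255 - 26441/255 ≈ 255 - 103.690 = 151.310 → 151
= RGB(199, 236, 151)


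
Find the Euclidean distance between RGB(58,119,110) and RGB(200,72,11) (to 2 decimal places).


d = √[(R₁-R₂)² + (G₁-G₂)² + (B₁-B₂)²]
d = √[(58-200)² + (119-72)² + (110-11)²]
d = √[20164 + 2209 + 9801]
d = √32174
d ≈ 179.37


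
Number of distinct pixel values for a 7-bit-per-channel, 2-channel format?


Total bits = 7 bits/channel × 2 channels = 14 bits
Distinct pixel values = 2^14
= 16,384 pixel values


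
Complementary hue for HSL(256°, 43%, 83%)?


Complement = opposite side of color wheel = hue + 180°
H' = (256 + 180) mod 360 = 76°
S and L unchanged.
= HSL(76°, 43%, 83%)


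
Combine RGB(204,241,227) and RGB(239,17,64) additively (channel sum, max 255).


Additive: each channel = min(255, C₁+C₂)
R: 204+239 = 443 → 255
G: 241+17 = 258 → 255
B: 227+64 = 291 → 255
= RGB(255, 255, 255)


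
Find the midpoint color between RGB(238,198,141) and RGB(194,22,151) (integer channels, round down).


Midpoint: each channel = ⌊(C₁+C₂)/2⌋
R: ⌊(238+194)/2⌋ = 216
G: ⌊(198+22)/2⌋ = 110
B: ⌊(141+151)/2⌋ = 146
= RGB(216, 110, 146)


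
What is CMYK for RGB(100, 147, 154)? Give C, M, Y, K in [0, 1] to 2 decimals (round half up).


R'=100/255≈0.3922, G'=147/255≈0.5765, B'=154/255≈0.6039
K = 1 - max(R',G',B') = 1 - 154/255 = 101/255 = 0.39607… → 0.40
(1-R'-K)/(1-K) simplifies to (max-R)/max with max = 154:
C = (154-100)/154 = 54/154 = 0.35064… → 0.35
M = (154-147)/154 = 7/154 = 0.04545… → 0.05
Y = (154-154)/154 = 0/154 = 0 → 0.00
= CMYK(0.35, 0.05, 0.00, 0.40)


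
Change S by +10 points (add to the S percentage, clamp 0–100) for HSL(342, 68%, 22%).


Original S = 68%
Adjustment = +10 percentage points
New S = 68 + (10) = 78
Clamp to [0, 100] → 78
= HSL(342°, 78%, 22%)


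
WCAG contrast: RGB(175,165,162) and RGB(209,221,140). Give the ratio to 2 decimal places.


Linearize each sRGB channel c=v/255: c/12.92 if c ≤ 0.04045 else ((c+0.055)/1.055)^2.4
L = 0.2126×R_lin + 0.7152×G_lin + 0.0722×B_lin
Color 1 (175,165,162):
  R=175: 175/255≈0.6863 > 0.04045 → ((0.6863+0.055)/1.055)^2.4 ≈ 0.42869
  G=165: 165/255≈0.6471 > 0.04045 → ((0.6471+0.055)/1.055)^2.4 ≈ 0.37626
  B=162: 162/255≈0.6353 > 0.04045 → ((0.6353+0.055)/1.055)^2.4 ≈ 0.36131
  L1 = 0.2126×0.42869 + 0.7152×0.37626 + 0.0722×0.36131 ≈ 0.38633
Color 2 (209,221,140):
  R=209: 209/255≈0.8196 > 0.04045 → ((0.8196+0.055)/1.055)^2.4 ≈ 0.63760
  G=221: 221/255≈0.8667 > 0.04045 → ((0.8667+0.055)/1.055)^2.4 ≈ 0.72306
  B=140: 140/255≈0.5490 > 0.04045 → ((0.5490+0.055)/1.055)^2.4 ≈ 0.26225
  L2 = 0.2126×0.63760 + 0.7152×0.72306 + 0.0722×0.26225 ≈ 0.67162
Lighter = 0.67162, Darker = 0.38633
Ratio = (L_lighter + 0.05) / (L_darker + 0.05)
Ratio = (0.67162 + 0.05) / (0.38633 + 0.05) = 0.72162 / 0.43633 ≈ 1.6538
Ratio ≈ 1.65:1


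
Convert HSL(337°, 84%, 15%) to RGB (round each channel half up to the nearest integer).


H=337°, S=0.84, L=0.15
C = (1-|2L-1|)×S = (1-|-0.70|)×0.84 = 0.252
H' = H/60 = 337/60 ≈ 5.6167; X = C×(1-|H' mod 2 - 1|) = 0.0966
m = L - C/2 = 0.15 - 0.126 = 0.024
Sector ⌊H'⌋ = 5 → (R',G',B') = (0.252, 0.0, 0.0966)
RGB = ((R'+m)×255, (G'+m)×255, (B'+m)×255) = (70.38, 6.12, 30.753)
Round half up → RGB(70, 6, 31)


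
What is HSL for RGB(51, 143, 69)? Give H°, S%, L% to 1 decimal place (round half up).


Normalize: R'=51/255≈0.2000, G'=143/255≈0.5608, B'=69/255≈0.2706
Max=143/255, Min=51/255, Δ=Max-Min=92/255
L = (Max+Min)/2 = (143+51)/510 = 194/510 = 0.38039… → L = 38.0%
L ≤ 0.5 → S = Δ/(Max+Min) = 92/(143+51) = 92/194 = 0.47422… → S = 47.4%
(the 1/255 factors cancel in S and H, so raw channel differences can be used)
Max is G' → H = 60 × ((B-R)/Δ + 2) = 60 × ((69-51)/92 + 2)
  18/92 + 2 = 0.1956… + 2 = 2.1956…
  H = 60 × 2.1956… = 131.739…° → H = 131.7°
= HSL(131.7°, 47.4%, 38.0%)


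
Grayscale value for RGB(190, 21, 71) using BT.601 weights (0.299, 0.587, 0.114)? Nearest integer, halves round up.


Gray = 0.299×R + 0.587×G + 0.114×B
Gray = 0.299×190 + 0.587×21 + 0.114×71
Gray = 56.810 + 12.327 + 8.094
Gray = 77.231 → round half up → 77
Gray = 77


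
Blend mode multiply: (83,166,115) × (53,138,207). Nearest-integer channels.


Multiply: C = A×B/255, rounded to nearest integer
R: 83×53/255 = 4399/255 ≈ 17.251 → 17
G: 166×138/255 = 22908/255 ≈ 89.835 → 90
B: 115×207/255 = 23805/255 ≈ 93.353 → 93
= RGB(17, 90, 93)


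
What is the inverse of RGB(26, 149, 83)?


Invert: (255-R, 255-G, 255-B)
R: 255-26 = 229
G: 255-149 = 106
B: 255-83 = 172
= RGB(229, 106, 172)


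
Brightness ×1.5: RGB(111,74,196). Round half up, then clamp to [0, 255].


Multiply each channel by 1.5, round half up, clamp to [0, 255]
R: 111×1.5 = 166.5 → round → 167
G: 74×1.5 = 111
B: 196×1.5 = 294 → clamp → 255
= RGB(167, 111, 255)


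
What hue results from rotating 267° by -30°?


New hue = (H + rotation) mod 360
New hue = (267 -30) mod 360
= 237 mod 360
= 237°


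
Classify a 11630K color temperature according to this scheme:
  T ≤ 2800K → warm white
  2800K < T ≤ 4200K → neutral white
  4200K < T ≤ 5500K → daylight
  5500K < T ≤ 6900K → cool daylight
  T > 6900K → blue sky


Temperature: 11630K
11630K > 6900K → blue sky
Classification: blue sky


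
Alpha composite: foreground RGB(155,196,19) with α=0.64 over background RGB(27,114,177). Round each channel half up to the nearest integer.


C = α×F + (1-α)×B, with 1-α = 0.36
R: 0.64×155 + 0.36×27 = 99.20 + 9.72 = 108.92 → 109
G: 0.64×196 + 0.36×114 = 125.44 + 41.04 = 166.48 → 166
B: 0.64×19 + 0.36×177 = 12.16 + 63.72 = 75.88 → 76
= RGB(109, 166, 76)


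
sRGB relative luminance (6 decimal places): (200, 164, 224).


Linearize each channel (sRGB transfer function): c = v/255; c_lin = c/12.92 if c ≤ 0.04045, else ((c+0.055)/1.055)^2.4
  R: 200/255 ≈ 0.784314 > 0.04045 → ((0.784314+0.055)/1.055)^2.4 ≈ 0.577580
  G: 164/255 ≈ 0.643137 > 0.04045 → ((0.643137+0.055)/1.055)^2.4 ≈ 0.371238
  B: 224/255 ≈ 0.878431 > 0.04045 → ((0.878431+0.055)/1.055)^2.4 ≈ 0.745404
R_lin = 0.577580, G_lin = 0.371238, B_lin = 0.745404
L = 0.2126×R + 0.7152×G + 0.0722×B
L = 0.2126×0.577580 + 0.7152×0.371238 + 0.0722×0.745404
L ≈ 0.442121


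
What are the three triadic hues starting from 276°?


Triadic: equally spaced at 120° intervals
H1 = 276°
H2 = (276 + 120) mod 360 = 36°
H3 = (276 + 240) mod 360 = 156°
Triadic = 276°, 36°, 156°


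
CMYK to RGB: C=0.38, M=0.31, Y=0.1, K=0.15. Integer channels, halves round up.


R = 255 × (1-C) × (1-K) = 255 × 0.62 × 0.85 = 134.385 → 134
G = 255 × (1-M) × (1-K) = 255 × 0.69 × 0.85 = 149.5575 → 150
B = 255 × (1-Y) × (1-K) = 255 × 0.90 × 0.85 = 195.075 → 195
= RGB(134, 150, 195)


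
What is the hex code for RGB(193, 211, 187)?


R = 193 → C1 (hex)
G = 211 → D3 (hex)
B = 187 → BB (hex)
Hex = #C1D3BB


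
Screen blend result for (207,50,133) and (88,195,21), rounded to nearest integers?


Screen: C = 255 - (255-A)×(255-B)/255, rounded to nearest integer
R: 255 - (255-207)×(255-88)/255 = 255 - 8016/255 ≈ 255 - 31.435 = 223.565 → 224
G: 255 - (255-50)×(255-195)/255 = 255 - 12300/255 ≈ 255 - 48.235 = 206.765 → 207
B: 255 - (255-133)×(255-21)/255 = 255 - 28548/255 ≈ 255 - 111.953 = 143.047 → 143
= RGB(224, 207, 143)


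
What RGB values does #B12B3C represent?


B1 → 177 (R)
2B → 43 (G)
3C → 60 (B)
= RGB(177, 43, 60)


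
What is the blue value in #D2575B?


Color: #D2575B
R = D2 = 210
G = 57 = 87
B = 5B = 91
Blue = 91


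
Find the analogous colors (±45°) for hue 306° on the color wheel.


Base hue: 306°
Left analog: (306 - 45) mod 360 = 261°
Right analog: (306 + 45) mod 360 = 351°
Analogous hues = 261° and 351°


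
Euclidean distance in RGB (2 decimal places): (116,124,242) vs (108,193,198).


d = √[(R₁-R₂)² + (G₁-G₂)² + (B₁-B₂)²]
d = √[(116-108)² + (124-193)² + (242-198)²]
d = √[64 + 4761 + 1936]
d = √6761
d ≈ 82.23


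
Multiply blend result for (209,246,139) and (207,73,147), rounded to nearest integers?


Multiply: C = A×B/255, rounded to nearest integer
R: 209×207/255 = 43263/255 ≈ 169.659 → 170
G: 246×73/255 = 17958/255 ≈ 70.424 → 70
B: 139×147/255 = 20433/255 ≈ 80.129 → 80
= RGB(170, 70, 80)


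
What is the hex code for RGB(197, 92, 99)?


R = 197 → C5 (hex)
G = 92 → 5C (hex)
B = 99 → 63 (hex)
Hex = #C55C63


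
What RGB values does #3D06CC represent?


3D → 61 (R)
06 → 6 (G)
CC → 204 (B)
= RGB(61, 6, 204)


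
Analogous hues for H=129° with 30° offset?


Base hue: 129°
Left analog: (129 - 30) mod 360 = 99°
Right analog: (129 + 30) mod 360 = 159°
Analogous hues = 99° and 159°


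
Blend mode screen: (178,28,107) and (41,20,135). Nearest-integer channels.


Screen: C = 255 - (255-A)×(255-B)/255, rounded to nearest integer
R: 255 - (255-178)×(255-41)/255 = 255 - 16478/255 ≈ 255 - 64.620 = 190.380 → 190
G: 255 - (255-28)×(255-20)/255 = 255 - 53345/255 ≈ 255 - 209.196 = 45.804 → 46
B: 255 - (255-107)×(255-135)/255 = 255 - 17760/255 ≈ 255 - 69.647 = 185.353 → 185
= RGB(190, 46, 185)


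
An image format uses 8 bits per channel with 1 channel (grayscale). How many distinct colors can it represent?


Total bits = 8 bits/channel × 1 channels = 8 bits
Distinct colors = 2^8
= 256 colors


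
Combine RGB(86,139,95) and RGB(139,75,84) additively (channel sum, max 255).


Additive: each channel = min(255, C₁+C₂)
R: 86+139 = 225 → 225
G: 139+75 = 214 → 214
B: 95+84 = 179 → 179
= RGB(225, 214, 179)


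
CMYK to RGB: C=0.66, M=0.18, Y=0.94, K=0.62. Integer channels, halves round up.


R = 255 × (1-C) × (1-K) = 255 × 0.34 × 0.38 = 32.946 → 33
G = 255 × (1-M) × (1-K) = 255 × 0.82 × 0.38 = 79.458 → 79
B = 255 × (1-Y) × (1-K) = 255 × 0.06 × 0.38 = 5.814 → 6
= RGB(33, 79, 6)


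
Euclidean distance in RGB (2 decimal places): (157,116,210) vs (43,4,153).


d = √[(R₁-R₂)² + (G₁-G₂)² + (B₁-B₂)²]
d = √[(157-43)² + (116-4)² + (210-153)²]
d = √[12996 + 12544 + 3249]
d = √28789
d ≈ 169.67


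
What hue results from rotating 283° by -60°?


New hue = (H + rotation) mod 360
New hue = (283 -60) mod 360
= 223 mod 360
= 223°


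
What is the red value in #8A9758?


Color: #8A9758
R = 8A = 138
G = 97 = 151
B = 58 = 88
Red = 138


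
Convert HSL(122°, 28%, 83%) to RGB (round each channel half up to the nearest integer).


H=122°, S=0.28, L=0.83
C = (1-|2L-1|)×S = (1-|0.66|)×0.28 = 0.0952
H' = H/60 = 122/60 ≈ 2.0333; X = C×(1-|H' mod 2 - 1|) ≈ 0.0032
m = L - C/2 = 0.83 - 0.0476 = 0.7824
Sector ⌊H'⌋ = 2 → (R',G',B') = (0.0, 0.0952, ≈0.0032)
RGB = ((R'+m)×255, (G'+m)×255, (B'+m)×255) = (199.512, 223.788, 200.3212)
Round half up → RGB(200, 224, 200)


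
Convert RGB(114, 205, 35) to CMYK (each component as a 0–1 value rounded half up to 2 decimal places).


R'=114/255≈0.4471, G'=205/255≈0.8039, B'=35/255≈0.1373
K = 1 - max(R',G',B') = 1 - 205/255 = 50/255 = 0.19607… → 0.20
(1-R'-K)/(1-K) simplifies to (max-R)/max with max = 205:
C = (205-114)/205 = 91/205 = 0.44390… → 0.44
M = (205-205)/205 = 0/205 = 0 → 0.00
Y = (205-35)/205 = 170/205 = 0.82926… → 0.83
= CMYK(0.44, 0.00, 0.83, 0.20)


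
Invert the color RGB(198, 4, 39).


Invert: (255-R, 255-G, 255-B)
R: 255-198 = 57
G: 255-4 = 251
B: 255-39 = 216
= RGB(57, 251, 216)


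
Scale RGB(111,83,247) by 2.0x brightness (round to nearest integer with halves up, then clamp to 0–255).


Multiply each channel by 2.0, round half up, clamp to [0, 255]
R: 111×2.0 = 222
G: 83×2.0 = 166
B: 247×2.0 = 494 → clamp → 255
= RGB(222, 166, 255)


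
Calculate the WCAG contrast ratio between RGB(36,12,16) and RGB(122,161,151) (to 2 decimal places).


Linearize each sRGB channel c=v/255: c/12.92 if c ≤ 0.04045 else ((c+0.055)/1.055)^2.4
L = 0.2126×R_lin + 0.7152×G_lin + 0.0722×B_lin
Color 1 (36,12,16):
  R=36: 36/255≈0.1412 > 0.04045 → ((0.1412+0.055)/1.055)^2.4 ≈ 0.01764
  G=12: 12/255≈0.0471 > 0.04045 → ((0.0471+0.055)/1.055)^2.4 ≈ 0.00368
  B=16: 16/255≈0.0627 > 0.04045 → ((0.0627+0.055)/1.055)^2.4 ≈ 0.00518
  L1 = 0.2126×0.01764 + 0.7152×0.00368 + 0.0722×0.00518 ≈ 0.00675
Color 2 (122,161,151):
  R=122: 122/255≈0.4784 > 0.04045 → ((0.4784+0.055)/1.055)^2.4 ≈ 0.19462
  G=161: 161/255≈0.6314 > 0.04045 → ((0.6314+0.055)/1.055)^2.4 ≈ 0.35640
  B=151: 151/255≈0.5922 > 0.04045 → ((0.5922+0.055)/1.055)^2.4 ≈ 0.30947
  L2 = 0.2126×0.19462 + 0.7152×0.35640 + 0.0722×0.30947 ≈ 0.31862
Lighter = 0.31862, Darker = 0.00675
Ratio = (L_lighter + 0.05) / (L_darker + 0.05)
Ratio = (0.31862 + 0.05) / (0.00675 + 0.05) = 0.36862 / 0.05675 ≈ 6.4950
Ratio ≈ 6.49:1


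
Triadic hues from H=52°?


Triadic: equally spaced at 120° intervals
H1 = 52°
H2 = (52 + 120) mod 360 = 172°
H3 = (52 + 240) mod 360 = 292°
Triadic = 52°, 172°, 292°


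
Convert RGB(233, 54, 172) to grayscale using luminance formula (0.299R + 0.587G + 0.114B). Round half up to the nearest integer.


Gray = 0.299×R + 0.587×G + 0.114×B
Gray = 0.299×233 + 0.587×54 + 0.114×172
Gray = 69.667 + 31.698 + 19.608
Gray = 120.973 → round half up → 121
Gray = 121


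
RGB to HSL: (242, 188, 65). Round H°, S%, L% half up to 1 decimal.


Normalize: R'=242/255≈0.9490, G'=188/255≈0.7373, B'=65/255≈0.2549
Max=242/255, Min=65/255, Δ=Max-Min=177/255
L = (Max+Min)/2 = (242+65)/510 = 307/510 = 0.60196… → L = 60.2%
L > 0.5 → S = Δ/(2-Max-Min) = 177/(510-242-65) = 177/203 = 0.87192… → S = 87.2%
(the 1/255 factors cancel in S and H, so raw channel differences can be used)
Max is R' → H = 60 × (((G-B)/Δ) mod 6) = 60 × (((188-65)/177) mod 6)
  123/177 = 0.6949…
  H = 60 × 0.6949… = 41.694…° → H = 41.7°
= HSL(41.7°, 87.2%, 60.2%)


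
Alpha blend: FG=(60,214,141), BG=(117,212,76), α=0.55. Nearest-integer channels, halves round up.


C = α×F + (1-α)×B, with 1-α = 0.45
R: 0.55×60 + 0.45×117 = 33.00 + 52.65 = 85.65 → 86
G: 0.55×214 + 0.45×212 = 117.70 + 95.40 = 213.10 → 213
B: 0.55×141 + 0.45×76 = 77.55 + 34.20 = 111.75 → 112
= RGB(86, 213, 112)


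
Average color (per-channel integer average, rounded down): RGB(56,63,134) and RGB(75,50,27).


Midpoint: each channel = ⌊(C₁+C₂)/2⌋
R: ⌊(56+75)/2⌋ = 65
G: ⌊(63+50)/2⌋ = 56
B: ⌊(134+27)/2⌋ = 80
= RGB(65, 56, 80)


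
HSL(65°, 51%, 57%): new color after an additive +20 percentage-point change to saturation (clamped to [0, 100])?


Original S = 51%
Adjustment = +20 percentage points
New S = 51 + (20) = 71
Clamp to [0, 100] → 71
= HSL(65°, 71%, 57%)


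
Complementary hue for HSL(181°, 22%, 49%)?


Complement = opposite side of color wheel = hue + 180°
H' = (181 + 180) mod 360 = 1°
S and L unchanged.
= HSL(1°, 22%, 49%)


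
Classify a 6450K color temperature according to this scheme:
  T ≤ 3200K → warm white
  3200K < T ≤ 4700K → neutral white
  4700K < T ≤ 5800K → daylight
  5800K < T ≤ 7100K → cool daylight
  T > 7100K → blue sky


Temperature: 6450K
5800K < 6450K ≤ 7100K → cool daylight
Classification: cool daylight


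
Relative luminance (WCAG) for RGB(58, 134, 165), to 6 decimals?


Linearize each channel (sRGB transfer function): c = v/255; c_lin = c/12.92 if c ≤ 0.04045, else ((c+0.055)/1.055)^2.4
  R: 58/255 ≈ 0.227451 > 0.04045 → ((0.227451+0.055)/1.055)^2.4 ≈ 0.042311
  G: 134/255 ≈ 0.525490 > 0.04045 → ((0.525490+0.055)/1.055)^2.4 ≈ 0.238398
  B: 165/255 ≈ 0.647059 > 0.04045 → ((0.647059+0.055)/1.055)^2.4 ≈ 0.376262
R_lin = 0.042311, G_lin = 0.238398, B_lin = 0.376262
L = 0.2126×R + 0.7152×G + 0.0722×B
L = 0.2126×0.042311 + 0.7152×0.238398 + 0.0722×0.376262
L ≈ 0.206663


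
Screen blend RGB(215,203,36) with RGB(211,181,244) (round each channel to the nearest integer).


Screen: C = 255 - (255-A)×(255-B)/255, rounded to nearest integer
R: 255 - (255-215)×(255-211)/255 = 255 - 1760/255 ≈ 255 - 6.902 = 248.098 → 248
G: 255 - (255-203)×(255-181)/255 = 255 - 3848/255 ≈ 255 - 15.090 = 239.910 → 240
B: 255 - (255-36)×(255-244)/255 = 255 - 2409/255 ≈ 255 - 9.447 = 245.553 → 246
= RGB(248, 240, 246)


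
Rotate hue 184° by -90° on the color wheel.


New hue = (H + rotation) mod 360
New hue = (184 -90) mod 360
= 94 mod 360
= 94°


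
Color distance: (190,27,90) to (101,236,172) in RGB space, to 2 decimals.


d = √[(R₁-R₂)² + (G₁-G₂)² + (B₁-B₂)²]
d = √[(190-101)² + (27-236)² + (90-172)²]
d = √[7921 + 43681 + 6724]
d = √58326
d ≈ 241.51


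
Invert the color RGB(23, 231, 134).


Invert: (255-R, 255-G, 255-B)
R: 255-23 = 232
G: 255-231 = 24
B: 255-134 = 121
= RGB(232, 24, 121)


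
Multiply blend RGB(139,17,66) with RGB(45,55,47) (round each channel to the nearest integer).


Multiply: C = A×B/255, rounded to nearest integer
R: 139×45/255 = 6255/255 ≈ 24.529 → 25
G: 17×55/255 = 935/255 ≈ 3.667 → 4
B: 66×47/255 = 3102/255 ≈ 12.165 → 12
= RGB(25, 4, 12)


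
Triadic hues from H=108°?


Triadic: equally spaced at 120° intervals
H1 = 108°
H2 = (108 + 120) mod 360 = 228°
H3 = (108 + 240) mod 360 = 348°
Triadic = 108°, 228°, 348°


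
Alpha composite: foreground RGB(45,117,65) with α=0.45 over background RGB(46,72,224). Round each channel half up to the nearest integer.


C = α×F + (1-α)×B, with 1-α = 0.55
R: 0.45×45 + 0.55×46 = 20.25 + 25.30 = 45.55 → 46
G: 0.45×117 + 0.55×72 = 52.65 + 39.60 = 92.25 → 92
B: 0.45×65 + 0.55×224 = 29.25 + 123.20 = 152.45 → 152
= RGB(46, 92, 152)


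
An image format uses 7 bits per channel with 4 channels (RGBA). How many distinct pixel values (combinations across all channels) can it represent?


Total bits = 7 bits/channel × 4 channels = 28 bits
Distinct pixel values = 2^28
= 268,435,456 pixel values


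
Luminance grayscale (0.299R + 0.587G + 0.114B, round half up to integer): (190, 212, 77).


Gray = 0.299×R + 0.587×G + 0.114×B
Gray = 0.299×190 + 0.587×212 + 0.114×77
Gray = 56.810 + 124.444 + 8.778
Gray = 190.032 → round half up → 190
Gray = 190


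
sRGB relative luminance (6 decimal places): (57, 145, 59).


Linearize each channel (sRGB transfer function): c = v/255; c_lin = c/12.92 if c ≤ 0.04045, else ((c+0.055)/1.055)^2.4
  R: 57/255 ≈ 0.223529 > 0.04045 → ((0.223529+0.055)/1.055)^2.4 ≈ 0.040915
  G: 145/255 ≈ 0.568627 > 0.04045 → ((0.568627+0.055)/1.055)^2.4 ≈ 0.283149
  B: 59/255 ≈ 0.231373 > 0.04045 → ((0.231373+0.055)/1.055)^2.4 ≈ 0.043735
R_lin = 0.040915, G_lin = 0.283149, B_lin = 0.043735
L = 0.2126×R + 0.7152×G + 0.0722×B
L = 0.2126×0.040915 + 0.7152×0.283149 + 0.0722×0.043735
L ≈ 0.214364


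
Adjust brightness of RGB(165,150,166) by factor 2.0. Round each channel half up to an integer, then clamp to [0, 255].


Multiply each channel by 2.0, round half up, clamp to [0, 255]
R: 165×2.0 = 330 → clamp → 255
G: 150×2.0 = 300 → clamp → 255
B: 166×2.0 = 332 → clamp → 255
= RGB(255, 255, 255)


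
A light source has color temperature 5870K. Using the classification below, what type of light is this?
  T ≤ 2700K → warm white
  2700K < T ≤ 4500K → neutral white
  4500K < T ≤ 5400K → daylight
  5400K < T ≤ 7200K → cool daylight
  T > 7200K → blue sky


Temperature: 5870K
5400K < 5870K ≤ 7200K → cool daylight
Classification: cool daylight


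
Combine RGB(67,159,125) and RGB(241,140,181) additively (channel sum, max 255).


Additive: each channel = min(255, C₁+C₂)
R: 67+241 = 308 → 255
G: 159+140 = 299 → 255
B: 125+181 = 306 → 255
= RGB(255, 255, 255)


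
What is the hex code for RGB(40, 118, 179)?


R = 40 → 28 (hex)
G = 118 → 76 (hex)
B = 179 → B3 (hex)
Hex = #2876B3


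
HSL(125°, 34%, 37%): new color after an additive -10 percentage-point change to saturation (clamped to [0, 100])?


Original S = 34%
Adjustment = -10 percentage points
New S = 34 + (-10) = 24
Clamp to [0, 100] → 24
= HSL(125°, 24%, 37%)


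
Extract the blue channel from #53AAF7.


Color: #53AAF7
R = 53 = 83
G = AA = 170
B = F7 = 247
Blue = 247


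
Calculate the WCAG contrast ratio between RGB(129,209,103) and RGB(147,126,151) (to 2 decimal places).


Linearize each sRGB channel c=v/255: c/12.92 if c ≤ 0.04045 else ((c+0.055)/1.055)^2.4
L = 0.2126×R_lin + 0.7152×G_lin + 0.0722×B_lin
Color 1 (129,209,103):
  R=129: 129/255≈0.5059 > 0.04045 → ((0.5059+0.055)/1.055)^2.4 ≈ 0.21953
  G=209: 209/255≈0.8196 > 0.04045 → ((0.8196+0.055)/1.055)^2.4 ≈ 0.63760
  B=103: 103/255≈0.4039 > 0.04045 → ((0.4039+0.055)/1.055)^2.4 ≈ 0.13563
  L1 = 0.2126×0.21953 + 0.7152×0.63760 + 0.0722×0.13563 ≈ 0.51247
Color 2 (147,126,151):
  R=147: 147/255≈0.5765 > 0.04045 → ((0.5765+0.055)/1.055)^2.4 ≈ 0.29177
  G=126: 126/255≈0.4941 > 0.04045 → ((0.4941+0.055)/1.055)^2.4 ≈ 0.20864
  B=151: 151/255≈0.5922 > 0.04045 → ((0.5922+0.055)/1.055)^2.4 ≈ 0.30947
  L2 = 0.2126×0.29177 + 0.7152×0.20864 + 0.0722×0.30947 ≈ 0.23359
Lighter = 0.51247, Darker = 0.23359
Ratio = (L_lighter + 0.05) / (L_darker + 0.05)
Ratio = (0.51247 + 0.05) / (0.23359 + 0.05) = 0.56247 / 0.28359 ≈ 1.9834
Ratio ≈ 1.98:1


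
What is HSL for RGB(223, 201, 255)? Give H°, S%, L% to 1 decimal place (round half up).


Normalize: R'=223/255≈0.8745, G'=201/255≈0.7882, B'=255/255≈1.0000
Max=255/255, Min=201/255, Δ=Max-Min=54/255
L = (Max+Min)/2 = (255+201)/510 = 456/510 = 0.89411… → L = 89.4%
L > 0.5 → S = Δ/(2-Max-Min) = 54/(510-255-201) = 54/54 = 1 → S = 100.0%
(the 1/255 factors cancel in S and H, so raw channel differences can be used)
Max is B' → H = 60 × ((R-G)/Δ + 4) = 60 × ((223-201)/54 + 4)
  22/54 + 4 = 0.4074… + 4 = 4.4074…
  H = 60 × 4.4074… = 264.444…° → H = 264.4°
= HSL(264.4°, 100.0%, 89.4%)


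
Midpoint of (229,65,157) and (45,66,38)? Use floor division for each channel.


Midpoint: each channel = ⌊(C₁+C₂)/2⌋
R: ⌊(229+45)/2⌋ = 137
G: ⌊(65+66)/2⌋ = 65
B: ⌊(157+38)/2⌋ = 97
= RGB(137, 65, 97)


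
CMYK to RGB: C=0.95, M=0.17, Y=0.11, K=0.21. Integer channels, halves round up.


R = 255 × (1-C) × (1-K) = 255 × 0.05 × 0.79 = 10.0725 → 10
G = 255 × (1-M) × (1-K) = 255 × 0.83 × 0.79 = 167.2035 → 167
B = 255 × (1-Y) × (1-K) = 255 × 0.89 × 0.79 = 179.2905 → 179
= RGB(10, 167, 179)


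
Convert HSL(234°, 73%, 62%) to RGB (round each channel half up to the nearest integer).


H=234°, S=0.73, L=0.62
C = (1-|2L-1|)×S = (1-|0.24|)×0.73 = 0.5548
H' = H/60 = 234/60 ≈ 3.9000; X = C×(1-|H' mod 2 - 1|) = 0.05548
m = L - C/2 = 0.62 - 0.2774 = 0.3426
Sector ⌊H'⌋ = 3 → (R',G',B') = (0.0, 0.05548, 0.5548)
RGB = ((R'+m)×255, (G'+m)×255, (B'+m)×255) = (87.363, 101.5104, 228.837)
Round half up → RGB(87, 102, 229)


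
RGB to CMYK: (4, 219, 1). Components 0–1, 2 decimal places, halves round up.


R'=4/255≈0.0157, G'=219/255≈0.8588, B'=1/255≈0.0039
K = 1 - max(R',G',B') = 1 - 219/255 = 36/255 = 0.14117… → 0.14
(1-R'-K)/(1-K) simplifies to (max-R)/max with max = 219:
C = (219-4)/219 = 215/219 = 0.98173… → 0.98
M = (219-219)/219 = 0/219 = 0 → 0.00
Y = (219-1)/219 = 218/219 = 0.99543… → 1.00
= CMYK(0.98, 0.00, 1.00, 0.14)


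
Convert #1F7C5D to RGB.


1F → 31 (R)
7C → 124 (G)
5D → 93 (B)
= RGB(31, 124, 93)


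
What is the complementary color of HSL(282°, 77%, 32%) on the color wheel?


Complement = opposite side of color wheel = hue + 180°
H' = (282 + 180) mod 360 = 102°
S and L unchanged.
= HSL(102°, 77%, 32%)


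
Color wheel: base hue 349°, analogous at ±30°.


Base hue: 349°
Left analog: (349 - 30) mod 360 = 319°
Right analog: (349 + 30) mod 360 = 19°
Analogous hues = 319° and 19°


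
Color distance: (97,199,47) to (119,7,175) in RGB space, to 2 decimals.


d = √[(R₁-R₂)² + (G₁-G₂)² + (B₁-B₂)²]
d = √[(97-119)² + (199-7)² + (47-175)²]
d = √[484 + 36864 + 16384]
d = √53732
d ≈ 231.80


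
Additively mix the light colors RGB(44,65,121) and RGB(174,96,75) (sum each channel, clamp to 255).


Additive: each channel = min(255, C₁+C₂)
R: 44+174 = 218 → 218
G: 65+96 = 161 → 161
B: 121+75 = 196 → 196
= RGB(218, 161, 196)


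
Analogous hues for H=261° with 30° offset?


Base hue: 261°
Left analog: (261 - 30) mod 360 = 231°
Right analog: (261 + 30) mod 360 = 291°
Analogous hues = 231° and 291°


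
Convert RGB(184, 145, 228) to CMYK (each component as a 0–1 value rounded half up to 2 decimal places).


R'=184/255≈0.7216, G'=145/255≈0.5686, B'=228/255≈0.8941
K = 1 - max(R',G',B') = 1 - 228/255 = 27/255 = 0.10588… → 0.11
(1-R'-K)/(1-K) simplifies to (max-R)/max with max = 228:
C = (228-184)/228 = 44/228 = 0.19298… → 0.19
M = (228-145)/228 = 83/228 = 0.36403… → 0.36
Y = (228-228)/228 = 0/228 = 0 → 0.00
= CMYK(0.19, 0.36, 0.00, 0.11)


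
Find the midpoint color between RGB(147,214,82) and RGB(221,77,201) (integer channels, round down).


Midpoint: each channel = ⌊(C₁+C₂)/2⌋
R: ⌊(147+221)/2⌋ = 184
G: ⌊(214+77)/2⌋ = 145
B: ⌊(82+201)/2⌋ = 141
= RGB(184, 145, 141)


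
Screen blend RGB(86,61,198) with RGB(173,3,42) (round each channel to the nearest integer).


Screen: C = 255 - (255-A)×(255-B)/255, rounded to nearest integer
R: 255 - (255-86)×(255-173)/255 = 255 - 13858/255 ≈ 255 - 54.345 = 200.655 → 201
G: 255 - (255-61)×(255-3)/255 = 255 - 48888/255 ≈ 255 - 191.718 = 63.282 → 63
B: 255 - (255-198)×(255-42)/255 = 255 - 12141/255 ≈ 255 - 47.612 = 207.388 → 207
= RGB(201, 63, 207)


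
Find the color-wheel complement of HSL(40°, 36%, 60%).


Complement = opposite side of color wheel = hue + 180°
H' = (40 + 180) mod 360 = 220°
S and L unchanged.
= HSL(220°, 36%, 60%)


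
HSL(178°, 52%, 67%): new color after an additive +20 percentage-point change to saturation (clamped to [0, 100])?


Original S = 52%
Adjustment = +20 percentage points
New S = 52 + (20) = 72
Clamp to [0, 100] → 72
= HSL(178°, 72%, 67%)


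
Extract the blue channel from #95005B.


Color: #95005B
R = 95 = 149
G = 00 = 0
B = 5B = 91
Blue = 91


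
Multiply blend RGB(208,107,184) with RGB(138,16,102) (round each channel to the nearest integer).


Multiply: C = A×B/255, rounded to nearest integer
R: 208×138/255 = 28704/255 ≈ 112.565 → 113
G: 107×16/255 = 1712/255 ≈ 6.714 → 7
B: 184×102/255 = 18768/255 ≈ 73.600 → 74
= RGB(113, 7, 74)


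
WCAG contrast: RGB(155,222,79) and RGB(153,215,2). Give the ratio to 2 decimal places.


Linearize each sRGB channel c=v/255: c/12.92 if c ≤ 0.04045 else ((c+0.055)/1.055)^2.4
L = 0.2126×R_lin + 0.7152×G_lin + 0.0722×B_lin
Color 1 (155,222,79):
  R=155: 155/255≈0.6078 > 0.04045 → ((0.6078+0.055)/1.055)^2.4 ≈ 0.32778
  G=222: 222/255≈0.8706 > 0.04045 → ((0.8706+0.055)/1.055)^2.4 ≈ 0.73046
  B=79: 79/255≈0.3098 > 0.04045 → ((0.3098+0.055)/1.055)^2.4 ≈ 0.07819
  L1 = 0.2126×0.32778 + 0.7152×0.73046 + 0.0722×0.07819 ≈ 0.59776
Color 2 (153,215,2):
  R=153: 153/255≈0.6000 > 0.04045 → ((0.6000+0.055)/1.055)^2.4 ≈ 0.31855
  G=215: 215/255≈0.8431 > 0.04045 → ((0.8431+0.055)/1.055)^2.4 ≈ 0.67954
  B=2: 2/255≈0.0078 ≤ 0.04045 → 0.0078/12.92 ≈ 0.00061
  L2 = 0.2126×0.31855 + 0.7152×0.67954 + 0.0722×0.00061 ≈ 0.55378
Lighter = 0.59776, Darker = 0.55378
Ratio = (L_lighter + 0.05) / (L_darker + 0.05)
Ratio = (0.59776 + 0.05) / (0.55378 + 0.05) = 0.64776 / 0.60378 ≈ 1.0728
Ratio ≈ 1.07:1


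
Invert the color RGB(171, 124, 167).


Invert: (255-R, 255-G, 255-B)
R: 255-171 = 84
G: 255-124 = 131
B: 255-167 = 88
= RGB(84, 131, 88)


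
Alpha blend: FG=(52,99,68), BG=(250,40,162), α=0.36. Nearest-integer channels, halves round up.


C = α×F + (1-α)×B, with 1-α = 0.64
R: 0.36×52 + 0.64×250 = 18.72 + 160.00 = 178.72 → 179
G: 0.36×99 + 0.64×40 = 35.64 + 25.60 = 61.24 → 61
B: 0.36×68 + 0.64×162 = 24.48 + 103.68 = 128.16 → 128
= RGB(179, 61, 128)


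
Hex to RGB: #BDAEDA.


BD → 189 (R)
AE → 174 (G)
DA → 218 (B)
= RGB(189, 174, 218)


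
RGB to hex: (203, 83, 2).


R = 203 → CB (hex)
G = 83 → 53 (hex)
B = 2 → 02 (hex)
Hex = #CB5302


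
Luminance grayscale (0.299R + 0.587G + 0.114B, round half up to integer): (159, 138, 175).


Gray = 0.299×R + 0.587×G + 0.114×B
Gray = 0.299×159 + 0.587×138 + 0.114×175
Gray = 47.541 + 81.006 + 19.950
Gray = 148.497 → round half up → 148
Gray = 148


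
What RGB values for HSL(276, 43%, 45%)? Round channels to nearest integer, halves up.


H=276°, S=0.43, L=0.45
C = (1-|2L-1|)×S = (1-|-0.10|)×0.43 = 0.387
H' = H/60 = 276/60 ≈ 4.6000; X = C×(1-|H' mod 2 - 1|) = 0.2322
m = L - C/2 = 0.45 - 0.1935 = 0.2565
Sector ⌊H'⌋ = 4 → (R',G',B') = (0.2322, 0.0, 0.387)
RGB = ((R'+m)×255, (G'+m)×255, (B'+m)×255) = (124.6185, 65.4075, 164.0925)
Round half up → RGB(125, 65, 164)


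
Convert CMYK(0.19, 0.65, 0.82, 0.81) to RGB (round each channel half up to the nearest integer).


R = 255 × (1-C) × (1-K) = 255 × 0.81 × 0.19 = 39.2445 → 39
G = 255 × (1-M) × (1-K) = 255 × 0.35 × 0.19 = 16.9575 → 17
B = 255 × (1-Y) × (1-K) = 255 × 0.18 × 0.19 = 8.721 → 9
= RGB(39, 17, 9)


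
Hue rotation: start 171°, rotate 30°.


New hue = (H + rotation) mod 360
New hue = (171 + 30) mod 360
= 201 mod 360
= 201°


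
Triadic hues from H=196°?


Triadic: equally spaced at 120° intervals
H1 = 196°
H2 = (196 + 120) mod 360 = 316°
H3 = (196 + 240) mod 360 = 76°
Triadic = 196°, 316°, 76°


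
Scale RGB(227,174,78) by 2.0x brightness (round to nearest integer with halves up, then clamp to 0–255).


Multiply each channel by 2.0, round half up, clamp to [0, 255]
R: 227×2.0 = 454 → clamp → 255
G: 174×2.0 = 348 → clamp → 255
B: 78×2.0 = 156
= RGB(255, 255, 156)
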